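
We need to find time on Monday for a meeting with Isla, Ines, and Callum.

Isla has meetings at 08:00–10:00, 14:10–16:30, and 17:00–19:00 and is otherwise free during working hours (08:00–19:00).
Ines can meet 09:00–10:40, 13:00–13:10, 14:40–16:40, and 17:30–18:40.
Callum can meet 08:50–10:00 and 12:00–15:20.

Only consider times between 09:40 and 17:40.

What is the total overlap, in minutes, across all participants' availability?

10 minutes

Isla free within 08:00–19:00: 10:00–14:10, 16:30–17:00.
Isla ∩ Ines: 10:00–10:40, 13:00–13:10, 16:30–16:40.
Isla ∩ Ines ∩ Callum: 13:00–13:10.
Restricted to 09:40–17:40: 13:00–13:10.
Total common minutes: 10.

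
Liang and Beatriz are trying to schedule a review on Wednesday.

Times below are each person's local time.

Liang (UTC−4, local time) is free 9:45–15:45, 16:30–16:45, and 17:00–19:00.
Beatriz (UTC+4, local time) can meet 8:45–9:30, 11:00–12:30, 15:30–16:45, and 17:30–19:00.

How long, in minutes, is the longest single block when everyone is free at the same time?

Liang → UTC: 13:45–19:45, 20:30–20:45, 21:00–23:00.
Beatriz → UTC: 04:45–05:30, 07:00–08:30, 11:30–12:45, 13:30–15:00.
Liang ∩ Beatriz: 13:45–15:00.
Single common window of 75 minutes.

75 minutes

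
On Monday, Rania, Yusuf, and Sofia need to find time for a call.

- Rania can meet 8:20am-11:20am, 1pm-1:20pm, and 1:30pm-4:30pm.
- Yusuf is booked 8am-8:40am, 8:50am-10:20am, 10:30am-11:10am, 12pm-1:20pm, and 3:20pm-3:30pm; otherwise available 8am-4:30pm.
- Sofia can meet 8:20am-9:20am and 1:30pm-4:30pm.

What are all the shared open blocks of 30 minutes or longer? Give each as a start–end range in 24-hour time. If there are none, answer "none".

Yusuf free within 08:00–16:30: 08:40–08:50, 10:20–10:30, 11:10–12:00, 13:20–15:20, 15:30–16:30.
Rania ∩ Yusuf: 08:40–08:50, 10:20–10:30, 11:10–11:20, 13:30–15:20, 15:30–16:30.
Rania ∩ Yusuf ∩ Sofia: 08:40–08:50, 13:30–15:20, 15:30–16:30.
Windows ≥ 30 min: 13:30–15:20, 15:30–16:30.

13:30–15:20, 15:30–16:30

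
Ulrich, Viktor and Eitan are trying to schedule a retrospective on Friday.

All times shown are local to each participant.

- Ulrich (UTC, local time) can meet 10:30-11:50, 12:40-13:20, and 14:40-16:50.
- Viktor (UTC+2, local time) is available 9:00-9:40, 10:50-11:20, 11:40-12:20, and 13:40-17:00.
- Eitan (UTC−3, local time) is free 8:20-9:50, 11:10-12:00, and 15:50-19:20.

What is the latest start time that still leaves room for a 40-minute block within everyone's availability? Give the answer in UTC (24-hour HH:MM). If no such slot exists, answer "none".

none

Ulrich → UTC: 10:30–11:50, 12:40–13:20, 14:40–16:50.
Viktor → UTC: 07:00–07:40, 08:50–09:20, 09:40–10:20, 11:40–15:00.
Eitan → UTC: 11:20–12:50, 14:10–15:00, 18:50–22:20.
Ulrich ∩ Viktor: 11:40–11:50, 12:40–13:20, 14:40–15:00.
Ulrich ∩ Viktor ∩ Eitan: 11:40–11:50, 12:40–12:50, 14:40–15:00.
Windows ≥ 40 min: (none).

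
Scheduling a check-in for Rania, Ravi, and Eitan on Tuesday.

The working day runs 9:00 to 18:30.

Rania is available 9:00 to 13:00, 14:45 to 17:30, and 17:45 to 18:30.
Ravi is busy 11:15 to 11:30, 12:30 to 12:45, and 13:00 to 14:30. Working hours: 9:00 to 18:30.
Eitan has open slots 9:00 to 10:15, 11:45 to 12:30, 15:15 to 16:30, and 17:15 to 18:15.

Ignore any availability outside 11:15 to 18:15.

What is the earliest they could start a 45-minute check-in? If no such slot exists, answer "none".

Ravi free within 09:00–18:30: 09:00–11:15, 11:30–12:30, 12:45–13:00, 14:30–18:30.
Rania ∩ Ravi: 09:00–11:15, 11:30–12:30, 12:45–13:00, 14:45–17:30, 17:45–18:30.
Rania ∩ Ravi ∩ Eitan: 09:00–10:15, 11:45–12:30, 15:15–16:30, 17:15–17:30, 17:45–18:15.
Restricted to 11:15–18:15: 11:45–12:30, 15:15–16:30, 17:15–17:30, 17:45–18:15.
Windows ≥ 45 min: 11:45–12:30, 15:15–16:30.
Earliest such window starts at 11:45.

11:45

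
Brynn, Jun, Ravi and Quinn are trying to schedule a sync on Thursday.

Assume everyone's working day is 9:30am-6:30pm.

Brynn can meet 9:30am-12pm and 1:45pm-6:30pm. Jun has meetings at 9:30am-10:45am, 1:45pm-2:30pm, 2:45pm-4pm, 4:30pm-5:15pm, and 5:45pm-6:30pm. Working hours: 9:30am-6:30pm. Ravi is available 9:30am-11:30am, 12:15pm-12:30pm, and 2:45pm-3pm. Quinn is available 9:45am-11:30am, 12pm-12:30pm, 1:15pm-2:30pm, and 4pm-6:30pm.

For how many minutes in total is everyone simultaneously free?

45 minutes

Jun free within 09:30–18:30: 10:45–13:45, 14:30–14:45, 16:00–16:30, 17:15–17:45.
Brynn ∩ Jun: 10:45–12:00, 14:30–14:45, 16:00–16:30, 17:15–17:45.
Brynn ∩ Jun ∩ Ravi: 10:45–11:30.
Brynn ∩ Jun ∩ Ravi ∩ Quinn: 10:45–11:30.
Total common minutes: 45.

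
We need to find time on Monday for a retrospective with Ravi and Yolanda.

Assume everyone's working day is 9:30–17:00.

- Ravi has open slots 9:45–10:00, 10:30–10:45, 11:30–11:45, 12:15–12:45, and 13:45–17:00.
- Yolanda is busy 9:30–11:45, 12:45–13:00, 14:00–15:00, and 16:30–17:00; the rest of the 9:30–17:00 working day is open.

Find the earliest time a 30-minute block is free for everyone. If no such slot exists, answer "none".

12:15

Yolanda free within 09:30–17:00: 11:45–12:45, 13:00–14:00, 15:00–16:30.
Ravi ∩ Yolanda: 12:15–12:45, 13:45–14:00, 15:00–16:30.
Windows ≥ 30 min: 12:15–12:45, 15:00–16:30.
Earliest such window starts at 12:15.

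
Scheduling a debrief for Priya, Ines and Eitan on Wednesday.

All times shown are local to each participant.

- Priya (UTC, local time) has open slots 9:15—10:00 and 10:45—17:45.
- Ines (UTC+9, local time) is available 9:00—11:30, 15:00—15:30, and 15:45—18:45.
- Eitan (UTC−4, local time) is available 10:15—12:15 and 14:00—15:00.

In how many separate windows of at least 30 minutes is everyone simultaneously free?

0

Priya → UTC: 09:15–10:00, 10:45–17:45.
Ines → UTC: 00:00–02:30, 06:00–06:30, 06:45–09:45.
Eitan → UTC: 14:15–16:15, 18:00–19:00.
Priya ∩ Ines: 09:15–09:45.
Priya ∩ Ines ∩ Eitan: (none).
Windows ≥ 30 min: (none).
That's 0 windows.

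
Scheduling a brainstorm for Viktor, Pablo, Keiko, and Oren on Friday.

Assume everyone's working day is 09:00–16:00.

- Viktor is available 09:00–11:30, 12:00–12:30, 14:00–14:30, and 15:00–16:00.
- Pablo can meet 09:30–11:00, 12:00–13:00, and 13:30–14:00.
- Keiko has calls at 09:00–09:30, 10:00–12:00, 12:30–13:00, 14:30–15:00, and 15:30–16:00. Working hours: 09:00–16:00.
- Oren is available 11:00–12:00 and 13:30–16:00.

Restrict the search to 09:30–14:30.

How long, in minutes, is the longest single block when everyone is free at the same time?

Keiko free within 09:00–16:00: 09:30–10:00, 12:00–12:30, 13:00–14:30, 15:00–15:30.
Viktor ∩ Pablo: 09:30–11:00, 12:00–12:30.
Viktor ∩ Pablo ∩ Keiko: 09:30–10:00, 12:00–12:30.
Viktor ∩ Pablo ∩ Keiko ∩ Oren: (none).
Restricted to 09:30–14:30: (none).
No common window.

0 minutes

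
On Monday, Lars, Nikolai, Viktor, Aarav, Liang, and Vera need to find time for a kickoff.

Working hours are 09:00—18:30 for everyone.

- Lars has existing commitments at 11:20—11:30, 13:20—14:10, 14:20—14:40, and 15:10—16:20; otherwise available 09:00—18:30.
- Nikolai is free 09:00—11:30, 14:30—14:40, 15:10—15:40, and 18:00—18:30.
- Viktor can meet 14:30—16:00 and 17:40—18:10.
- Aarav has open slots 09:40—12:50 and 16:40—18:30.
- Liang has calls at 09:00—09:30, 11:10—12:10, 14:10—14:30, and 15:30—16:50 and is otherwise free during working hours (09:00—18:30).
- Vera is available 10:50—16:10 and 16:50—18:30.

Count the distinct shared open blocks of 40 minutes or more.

Lars free within 09:00–18:30: 09:00–11:20, 11:30–13:20, 14:10–14:20, 14:40–15:10, 16:20–18:30.
Liang free within 09:00–18:30: 09:30–11:10, 12:10–14:10, 14:30–15:30, 16:50–18:30.
Lars ∩ Nikolai: 09:00–11:20, 18:00–18:30.
Lars ∩ Nikolai ∩ Viktor: 18:00–18:10.
Lars ∩ Nikolai ∩ Viktor ∩ Aarav: 18:00–18:10.
Lars ∩ Nikolai ∩ Viktor ∩ Aarav ∩ Liang: 18:00–18:10.
Lars ∩ Nikolai ∩ Viktor ∩ Aarav ∩ Liang ∩ Vera: 18:00–18:10.
Windows ≥ 40 min: (none).
That's 0 windows.

0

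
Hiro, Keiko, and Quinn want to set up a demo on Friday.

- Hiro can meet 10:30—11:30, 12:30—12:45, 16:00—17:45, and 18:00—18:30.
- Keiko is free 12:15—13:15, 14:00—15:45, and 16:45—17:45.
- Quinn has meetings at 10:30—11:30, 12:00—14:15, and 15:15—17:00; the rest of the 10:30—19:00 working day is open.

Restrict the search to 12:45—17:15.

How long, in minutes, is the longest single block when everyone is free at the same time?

Quinn free within 10:30–19:00: 11:30–12:00, 14:15–15:15, 17:00–19:00.
Hiro ∩ Keiko: 12:30–12:45, 16:45–17:45.
Hiro ∩ Keiko ∩ Quinn: 17:00–17:45.
Restricted to 12:45–17:15: 17:00–17:15.
Single common window of 15 minutes.

15 minutes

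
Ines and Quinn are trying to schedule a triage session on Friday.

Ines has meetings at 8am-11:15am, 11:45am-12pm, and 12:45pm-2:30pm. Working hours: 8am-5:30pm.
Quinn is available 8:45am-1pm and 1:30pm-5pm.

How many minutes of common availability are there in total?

225 minutes

Ines free within 08:00–17:30: 11:15–11:45, 12:00–12:45, 14:30–17:30.
Ines ∩ Quinn: 11:15–11:45, 12:00–12:45, 14:30–17:00.
Total common minutes: 30 + 45 + 150 = 225.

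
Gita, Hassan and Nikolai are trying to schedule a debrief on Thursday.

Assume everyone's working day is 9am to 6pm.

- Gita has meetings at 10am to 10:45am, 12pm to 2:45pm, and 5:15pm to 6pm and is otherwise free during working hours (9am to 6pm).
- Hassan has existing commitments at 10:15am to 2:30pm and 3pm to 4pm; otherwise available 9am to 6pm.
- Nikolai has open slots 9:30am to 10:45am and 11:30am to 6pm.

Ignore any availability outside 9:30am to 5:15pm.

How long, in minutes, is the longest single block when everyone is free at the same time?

75 minutes

Gita free within 09:00–18:00: 09:00–10:00, 10:45–12:00, 14:45–17:15.
Hassan free within 09:00–18:00: 09:00–10:15, 14:30–15:00, 16:00–18:00.
Gita ∩ Hassan: 09:00–10:00, 14:45–15:00, 16:00–17:15.
Gita ∩ Hassan ∩ Nikolai: 09:30–10:00, 14:45–15:00, 16:00–17:15.
Restricted to 09:30–17:15: 09:30–10:00, 14:45–15:00, 16:00–17:15.
Common window lengths: 30, 15, 75 min; longest is 75.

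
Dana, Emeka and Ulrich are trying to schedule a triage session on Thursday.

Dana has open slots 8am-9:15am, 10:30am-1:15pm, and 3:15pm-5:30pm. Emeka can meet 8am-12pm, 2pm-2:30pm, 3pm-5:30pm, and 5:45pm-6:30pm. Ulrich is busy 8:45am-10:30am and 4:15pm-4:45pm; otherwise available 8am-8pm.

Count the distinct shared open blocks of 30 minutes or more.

Ulrich free within 08:00–20:00: 08:00–08:45, 10:30–16:15, 16:45–20:00.
Dana ∩ Emeka: 08:00–09:15, 10:30–12:00, 15:15–17:30.
Dana ∩ Emeka ∩ Ulrich: 08:00–08:45, 10:30–12:00, 15:15–16:15, 16:45–17:30.
Windows ≥ 30 min: 08:00–08:45, 10:30–12:00, 15:15–16:15, 16:45–17:30.
That's 4 windows.

4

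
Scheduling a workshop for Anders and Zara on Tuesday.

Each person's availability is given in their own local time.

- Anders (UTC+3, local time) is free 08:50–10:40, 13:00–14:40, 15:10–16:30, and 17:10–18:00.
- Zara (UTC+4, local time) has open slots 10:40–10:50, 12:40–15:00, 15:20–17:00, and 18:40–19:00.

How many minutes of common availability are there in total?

160 minutes

Anders → UTC: 05:50–07:40, 10:00–11:40, 12:10–13:30, 14:10–15:00.
Zara → UTC: 06:40–06:50, 08:40–11:00, 11:20–13:00, 14:40–15:00.
Anders ∩ Zara: 06:40–06:50, 10:00–11:00, 11:20–11:40, 12:10–13:00, 14:40–15:00.
Total common minutes: 10 + 60 + 20 + 50 + 20 = 160.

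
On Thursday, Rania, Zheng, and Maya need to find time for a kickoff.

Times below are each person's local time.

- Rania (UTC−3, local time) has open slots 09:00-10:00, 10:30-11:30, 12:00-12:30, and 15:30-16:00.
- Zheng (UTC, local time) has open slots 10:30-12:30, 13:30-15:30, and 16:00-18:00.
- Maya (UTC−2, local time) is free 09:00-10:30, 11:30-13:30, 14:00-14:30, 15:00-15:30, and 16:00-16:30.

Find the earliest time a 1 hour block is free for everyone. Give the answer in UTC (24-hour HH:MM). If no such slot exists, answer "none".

Rania → UTC: 12:00–13:00, 13:30–14:30, 15:00–15:30, 18:30–19:00.
Zheng → UTC: 10:30–12:30, 13:30–15:30, 16:00–18:00.
Maya → UTC: 11:00–12:30, 13:30–15:30, 16:00–16:30, 17:00–17:30, 18:00–18:30.
Rania ∩ Zheng: 12:00–12:30, 13:30–14:30, 15:00–15:30.
Rania ∩ Zheng ∩ Maya: 12:00–12:30, 13:30–14:30, 15:00–15:30.
Windows ≥ 60 min: 13:30–14:30.
Earliest such window starts at 13:30.

13:30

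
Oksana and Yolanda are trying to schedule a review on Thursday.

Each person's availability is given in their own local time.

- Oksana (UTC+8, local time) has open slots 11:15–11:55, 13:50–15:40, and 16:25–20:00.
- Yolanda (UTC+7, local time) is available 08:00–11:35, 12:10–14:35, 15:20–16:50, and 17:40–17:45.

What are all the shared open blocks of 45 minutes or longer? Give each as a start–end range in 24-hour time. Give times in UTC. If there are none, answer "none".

05:50–07:35, 08:25–09:50

Oksana → UTC: 03:15–03:55, 05:50–07:40, 08:25–12:00.
Yolanda → UTC: 01:00–04:35, 05:10–07:35, 08:20–09:50, 10:40–10:45.
Oksana ∩ Yolanda: 03:15–03:55, 05:50–07:35, 08:25–09:50, 10:40–10:45.
Windows ≥ 45 min: 05:50–07:35, 08:25–09:50.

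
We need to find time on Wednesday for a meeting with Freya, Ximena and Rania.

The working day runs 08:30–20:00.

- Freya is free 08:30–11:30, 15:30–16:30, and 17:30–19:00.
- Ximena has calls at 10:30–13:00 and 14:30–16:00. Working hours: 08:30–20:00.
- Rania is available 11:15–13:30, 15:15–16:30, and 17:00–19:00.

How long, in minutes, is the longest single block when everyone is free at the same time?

Ximena free within 08:30–20:00: 08:30–10:30, 13:00–14:30, 16:00–20:00.
Freya ∩ Ximena: 08:30–10:30, 16:00–16:30, 17:30–19:00.
Freya ∩ Ximena ∩ Rania: 16:00–16:30, 17:30–19:00.
Common window lengths: 30, 90 min; longest is 90.

90 minutes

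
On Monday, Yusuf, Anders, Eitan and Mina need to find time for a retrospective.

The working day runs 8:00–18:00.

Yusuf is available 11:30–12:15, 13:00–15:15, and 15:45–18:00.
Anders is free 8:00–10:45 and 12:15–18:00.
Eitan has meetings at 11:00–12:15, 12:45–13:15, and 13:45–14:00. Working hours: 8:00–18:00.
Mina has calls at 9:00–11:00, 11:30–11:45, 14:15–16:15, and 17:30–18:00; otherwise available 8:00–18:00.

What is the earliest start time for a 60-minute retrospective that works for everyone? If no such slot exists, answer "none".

Eitan free within 08:00–18:00: 08:00–11:00, 12:15–12:45, 13:15–13:45, 14:00–18:00.
Mina free within 08:00–18:00: 08:00–09:00, 11:00–11:30, 11:45–14:15, 16:15–17:30.
Yusuf ∩ Anders: 13:00–15:15, 15:45–18:00.
Yusuf ∩ Anders ∩ Eitan: 13:15–13:45, 14:00–15:15, 15:45–18:00.
Yusuf ∩ Anders ∩ Eitan ∩ Mina: 13:15–13:45, 14:00–14:15, 16:15–17:30.
Windows ≥ 60 min: 16:15–17:30.
Earliest such window starts at 16:15.

16:15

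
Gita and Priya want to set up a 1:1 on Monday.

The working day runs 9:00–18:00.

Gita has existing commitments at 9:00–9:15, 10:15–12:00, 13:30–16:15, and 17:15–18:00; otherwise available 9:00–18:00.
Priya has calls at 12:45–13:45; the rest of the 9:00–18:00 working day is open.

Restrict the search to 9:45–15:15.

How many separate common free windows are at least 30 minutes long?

2

Gita free within 09:00–18:00: 09:15–10:15, 12:00–13:30, 16:15–17:15.
Priya free within 09:00–18:00: 09:00–12:45, 13:45–18:00.
Gita ∩ Priya: 09:15–10:15, 12:00–12:45, 16:15–17:15.
Restricted to 09:45–15:15: 09:45–10:15, 12:00–12:45.
Windows ≥ 30 min: 09:45–10:15, 12:00–12:45.
That's 2 windows.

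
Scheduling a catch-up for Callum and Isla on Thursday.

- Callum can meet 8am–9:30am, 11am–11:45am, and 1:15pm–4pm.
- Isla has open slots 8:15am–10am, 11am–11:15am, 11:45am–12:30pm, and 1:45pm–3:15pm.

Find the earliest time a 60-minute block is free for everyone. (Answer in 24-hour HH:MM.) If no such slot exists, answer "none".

08:15

Callum ∩ Isla: 08:15–09:30, 11:00–11:15, 13:45–15:15.
Windows ≥ 60 min: 08:15–09:30, 13:45–15:15.
Earliest such window starts at 08:15.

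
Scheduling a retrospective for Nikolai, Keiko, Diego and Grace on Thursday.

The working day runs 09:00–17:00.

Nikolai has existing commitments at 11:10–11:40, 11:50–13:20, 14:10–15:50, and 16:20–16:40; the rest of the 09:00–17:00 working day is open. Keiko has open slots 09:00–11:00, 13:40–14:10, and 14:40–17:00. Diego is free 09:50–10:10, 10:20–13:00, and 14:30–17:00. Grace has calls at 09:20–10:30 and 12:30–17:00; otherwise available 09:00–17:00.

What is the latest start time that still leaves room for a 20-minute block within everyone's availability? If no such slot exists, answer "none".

Nikolai free within 09:00–17:00: 09:00–11:10, 11:40–11:50, 13:20–14:10, 15:50–16:20, 16:40–17:00.
Grace free within 09:00–17:00: 09:00–09:20, 10:30–12:30.
Nikolai ∩ Keiko: 09:00–11:00, 13:40–14:10, 15:50–16:20, 16:40–17:00.
Nikolai ∩ Keiko ∩ Diego: 09:50–10:10, 10:20–11:00, 15:50–16:20, 16:40–17:00.
Nikolai ∩ Keiko ∩ Diego ∩ Grace: 10:30–11:00.
Windows ≥ 20 min: 10:30–11:00.
Latest start in the last window 10:30–11:00 is 11:00 − 20 min = 10:40.

10:40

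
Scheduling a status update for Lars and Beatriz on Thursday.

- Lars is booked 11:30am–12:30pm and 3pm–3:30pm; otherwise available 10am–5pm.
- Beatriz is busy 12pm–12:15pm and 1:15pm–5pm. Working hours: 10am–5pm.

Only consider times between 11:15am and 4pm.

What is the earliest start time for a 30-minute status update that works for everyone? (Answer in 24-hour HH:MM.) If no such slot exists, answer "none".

12:30

Lars free within 10:00–17:00: 10:00–11:30, 12:30–15:00, 15:30–17:00.
Beatriz free within 10:00–17:00: 10:00–12:00, 12:15–13:15.
Lars ∩ Beatriz: 10:00–11:30, 12:30–13:15.
Restricted to 11:15–16:00: 11:15–11:30, 12:30–13:15.
Windows ≥ 30 min: 12:30–13:15.
Earliest such window starts at 12:30.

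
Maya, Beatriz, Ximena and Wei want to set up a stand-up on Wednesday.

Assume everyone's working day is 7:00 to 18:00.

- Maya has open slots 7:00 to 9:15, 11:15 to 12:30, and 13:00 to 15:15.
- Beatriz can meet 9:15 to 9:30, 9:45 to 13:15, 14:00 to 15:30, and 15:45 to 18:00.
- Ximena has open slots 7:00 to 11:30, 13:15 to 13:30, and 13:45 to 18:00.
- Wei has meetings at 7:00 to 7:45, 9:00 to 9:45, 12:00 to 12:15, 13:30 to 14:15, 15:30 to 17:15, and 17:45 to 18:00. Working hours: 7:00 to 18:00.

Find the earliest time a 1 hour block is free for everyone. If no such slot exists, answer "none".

14:15

Wei free within 07:00–18:00: 07:45–09:00, 09:45–12:00, 12:15–13:30, 14:15–15:30, 17:15–17:45.
Maya ∩ Beatriz: 11:15–12:30, 13:00–13:15, 14:00–15:15.
Maya ∩ Beatriz ∩ Ximena: 11:15–11:30, 14:00–15:15.
Maya ∩ Beatriz ∩ Ximena ∩ Wei: 11:15–11:30, 14:15–15:15.
Windows ≥ 60 min: 14:15–15:15.
Earliest such window starts at 14:15.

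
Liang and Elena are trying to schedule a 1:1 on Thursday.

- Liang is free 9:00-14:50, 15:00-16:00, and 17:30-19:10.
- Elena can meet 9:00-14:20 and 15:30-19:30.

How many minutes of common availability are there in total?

450 minutes

Liang ∩ Elena: 09:00–14:20, 15:30–16:00, 17:30–19:10.
Total common minutes: 320 + 30 + 100 = 450.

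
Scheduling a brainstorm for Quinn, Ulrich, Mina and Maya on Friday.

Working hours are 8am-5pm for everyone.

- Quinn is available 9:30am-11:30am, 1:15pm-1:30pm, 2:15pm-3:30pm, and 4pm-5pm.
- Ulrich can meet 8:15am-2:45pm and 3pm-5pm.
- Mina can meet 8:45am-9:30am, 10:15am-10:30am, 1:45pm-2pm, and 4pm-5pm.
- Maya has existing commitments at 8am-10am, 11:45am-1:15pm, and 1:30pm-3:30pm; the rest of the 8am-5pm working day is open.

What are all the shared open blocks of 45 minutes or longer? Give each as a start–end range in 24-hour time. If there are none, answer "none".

Maya free within 08:00–17:00: 10:00–11:45, 13:15–13:30, 15:30–17:00.
Quinn ∩ Ulrich: 09:30–11:30, 13:15–13:30, 14:15–14:45, 15:00–15:30, 16:00–17:00.
Quinn ∩ Ulrich ∩ Mina: 10:15–10:30, 16:00–17:00.
Quinn ∩ Ulrich ∩ Mina ∩ Maya: 10:15–10:30, 16:00–17:00.
Windows ≥ 45 min: 16:00–17:00.

16:00–17:00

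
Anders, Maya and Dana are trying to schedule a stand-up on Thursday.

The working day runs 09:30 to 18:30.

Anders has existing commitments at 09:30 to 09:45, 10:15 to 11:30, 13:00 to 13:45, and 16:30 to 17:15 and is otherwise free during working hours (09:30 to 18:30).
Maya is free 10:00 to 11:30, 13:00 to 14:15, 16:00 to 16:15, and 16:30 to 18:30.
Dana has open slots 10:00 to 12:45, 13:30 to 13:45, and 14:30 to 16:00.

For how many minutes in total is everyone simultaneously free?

15 minutes

Anders free within 09:30–18:30: 09:45–10:15, 11:30–13:00, 13:45–16:30, 17:15–18:30.
Anders ∩ Maya: 10:00–10:15, 13:45–14:15, 16:00–16:15, 17:15–18:30.
Anders ∩ Maya ∩ Dana: 10:00–10:15.
Total common minutes: 15.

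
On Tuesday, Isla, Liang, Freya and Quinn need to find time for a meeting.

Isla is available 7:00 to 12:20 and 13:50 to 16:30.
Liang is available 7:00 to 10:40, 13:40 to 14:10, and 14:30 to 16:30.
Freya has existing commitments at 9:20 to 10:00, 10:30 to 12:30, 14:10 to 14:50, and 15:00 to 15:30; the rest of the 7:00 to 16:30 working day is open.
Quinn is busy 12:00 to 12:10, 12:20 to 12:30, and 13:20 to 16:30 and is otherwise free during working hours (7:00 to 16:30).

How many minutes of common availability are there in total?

Freya free within 07:00–16:30: 07:00–09:20, 10:00–10:30, 12:30–14:10, 14:50–15:00, 15:30–16:30.
Quinn free within 07:00–16:30: 07:00–12:00, 12:10–12:20, 12:30–13:20.
Isla ∩ Liang: 07:00–10:40, 13:50–14:10, 14:30–16:30.
Isla ∩ Liang ∩ Freya: 07:00–09:20, 10:00–10:30, 13:50–14:10, 14:50–15:00, 15:30–16:30.
Isla ∩ Liang ∩ Freya ∩ Quinn: 07:00–09:20, 10:00–10:30.
Total common minutes: 140 + 30 = 170.

170 minutes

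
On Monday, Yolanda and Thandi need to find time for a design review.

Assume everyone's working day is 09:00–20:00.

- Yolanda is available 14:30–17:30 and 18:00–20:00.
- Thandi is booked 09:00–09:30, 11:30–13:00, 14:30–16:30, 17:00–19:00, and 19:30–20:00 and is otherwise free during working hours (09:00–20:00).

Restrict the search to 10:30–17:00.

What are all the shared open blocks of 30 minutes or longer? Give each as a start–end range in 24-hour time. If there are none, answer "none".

16:30–17:00

Thandi free within 09:00–20:00: 09:30–11:30, 13:00–14:30, 16:30–17:00, 19:00–19:30.
Yolanda ∩ Thandi: 16:30–17:00, 19:00–19:30.
Restricted to 10:30–17:00: 16:30–17:00.
Windows ≥ 30 min: 16:30–17:00.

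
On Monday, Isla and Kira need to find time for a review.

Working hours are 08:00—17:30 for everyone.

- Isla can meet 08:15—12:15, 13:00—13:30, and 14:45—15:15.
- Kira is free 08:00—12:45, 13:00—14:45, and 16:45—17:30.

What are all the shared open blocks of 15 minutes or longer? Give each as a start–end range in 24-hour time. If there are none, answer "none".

Isla ∩ Kira: 08:15–12:15, 13:00–13:30.
Windows ≥ 15 min: 08:15–12:15, 13:00–13:30.

08:15–12:15, 13:00–13:30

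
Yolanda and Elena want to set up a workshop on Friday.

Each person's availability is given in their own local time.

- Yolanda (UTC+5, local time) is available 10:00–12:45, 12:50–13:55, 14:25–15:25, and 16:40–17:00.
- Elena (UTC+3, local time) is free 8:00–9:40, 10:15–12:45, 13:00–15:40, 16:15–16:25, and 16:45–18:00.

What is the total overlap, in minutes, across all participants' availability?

260 minutes

Yolanda → UTC: 05:00–07:45, 07:50–08:55, 09:25–10:25, 11:40–12:00.
Elena → UTC: 05:00–06:40, 07:15–09:45, 10:00–12:40, 13:15–13:25, 13:45–15:00.
Yolanda ∩ Elena: 05:00–06:40, 07:15–07:45, 07:50–08:55, 09:25–09:45, 10:00–10:25, 11:40–12:00.
Total common minutes: 100 + 30 + 65 + 20 + 25 + 20 = 260.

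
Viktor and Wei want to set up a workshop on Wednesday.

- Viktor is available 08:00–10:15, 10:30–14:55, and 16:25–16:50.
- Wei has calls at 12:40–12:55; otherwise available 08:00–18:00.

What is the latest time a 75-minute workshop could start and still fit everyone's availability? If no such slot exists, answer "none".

13:40

Wei free within 08:00–18:00: 08:00–12:40, 12:55–18:00.
Viktor ∩ Wei: 08:00–10:15, 10:30–12:40, 12:55–14:55, 16:25–16:50.
Windows ≥ 75 min: 08:00–10:15, 10:30–12:40, 12:55–14:55.
Latest start in the last window 12:55–14:55 is 14:55 − 75 min = 13:40.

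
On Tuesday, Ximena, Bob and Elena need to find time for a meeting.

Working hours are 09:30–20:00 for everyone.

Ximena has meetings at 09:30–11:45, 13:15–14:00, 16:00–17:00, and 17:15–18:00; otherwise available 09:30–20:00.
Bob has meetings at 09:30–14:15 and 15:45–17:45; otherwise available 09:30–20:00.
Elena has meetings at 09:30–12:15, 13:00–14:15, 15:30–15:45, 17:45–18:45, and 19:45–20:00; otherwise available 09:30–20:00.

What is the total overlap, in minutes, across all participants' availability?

135 minutes

Ximena free within 09:30–20:00: 11:45–13:15, 14:00–16:00, 17:00–17:15, 18:00–20:00.
Bob free within 09:30–20:00: 14:15–15:45, 17:45–20:00.
Elena free within 09:30–20:00: 12:15–13:00, 14:15–15:30, 15:45–17:45, 18:45–19:45.
Ximena ∩ Bob: 14:15–15:45, 18:00–20:00.
Ximena ∩ Bob ∩ Elena: 14:15–15:30, 18:45–19:45.
Total common minutes: 75 + 60 = 135.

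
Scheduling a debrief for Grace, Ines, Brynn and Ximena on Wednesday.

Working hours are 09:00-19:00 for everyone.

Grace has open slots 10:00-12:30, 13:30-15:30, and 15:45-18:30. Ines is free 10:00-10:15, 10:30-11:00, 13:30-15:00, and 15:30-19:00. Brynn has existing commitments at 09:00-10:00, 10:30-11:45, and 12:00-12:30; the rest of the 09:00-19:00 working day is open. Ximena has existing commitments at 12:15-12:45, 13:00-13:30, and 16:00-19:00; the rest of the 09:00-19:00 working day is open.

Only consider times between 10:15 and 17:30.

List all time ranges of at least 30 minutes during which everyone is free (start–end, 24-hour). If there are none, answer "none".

Brynn free within 09:00–19:00: 10:00–10:30, 11:45–12:00, 12:30–19:00.
Ximena free within 09:00–19:00: 09:00–12:15, 12:45–13:00, 13:30–16:00.
Grace ∩ Ines: 10:00–10:15, 10:30–11:00, 13:30–15:00, 15:45–18:30.
Grace ∩ Ines ∩ Brynn: 10:00–10:15, 13:30–15:00, 15:45–18:30.
Grace ∩ Ines ∩ Brynn ∩ Ximena: 10:00–10:15, 13:30–15:00, 15:45–16:00.
Restricted to 10:15–17:30: 13:30–15:00, 15:45–16:00.
Windows ≥ 30 min: 13:30–15:00.

13:30–15:00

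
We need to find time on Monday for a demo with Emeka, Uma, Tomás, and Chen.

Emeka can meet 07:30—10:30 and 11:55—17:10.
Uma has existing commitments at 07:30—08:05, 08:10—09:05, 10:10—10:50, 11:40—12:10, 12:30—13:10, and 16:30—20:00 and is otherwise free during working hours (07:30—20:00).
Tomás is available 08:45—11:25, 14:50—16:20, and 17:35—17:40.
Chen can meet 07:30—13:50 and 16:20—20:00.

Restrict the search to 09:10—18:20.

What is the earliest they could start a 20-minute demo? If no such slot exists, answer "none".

Uma free within 07:30–20:00: 08:05–08:10, 09:05–10:10, 10:50–11:40, 12:10–12:30, 13:10–16:30.
Emeka ∩ Uma: 08:05–08:10, 09:05–10:10, 12:10–12:30, 13:10–16:30.
Emeka ∩ Uma ∩ Tomás: 09:05–10:10, 14:50–16:20.
Emeka ∩ Uma ∩ Tomás ∩ Chen: 09:05–10:10.
Restricted to 09:10–18:20: 09:10–10:10.
Windows ≥ 20 min: 09:10–10:10.
Earliest such window starts at 09:10.

09:10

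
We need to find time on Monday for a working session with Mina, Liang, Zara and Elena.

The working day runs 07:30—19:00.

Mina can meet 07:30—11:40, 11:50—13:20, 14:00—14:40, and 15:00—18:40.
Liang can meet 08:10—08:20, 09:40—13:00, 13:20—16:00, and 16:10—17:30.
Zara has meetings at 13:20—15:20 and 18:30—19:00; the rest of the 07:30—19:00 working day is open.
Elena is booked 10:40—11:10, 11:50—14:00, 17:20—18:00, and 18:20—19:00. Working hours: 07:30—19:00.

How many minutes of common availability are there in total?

Zara free within 07:30–19:00: 07:30–13:20, 15:20–18:30.
Elena free within 07:30–19:00: 07:30–10:40, 11:10–11:50, 14:00–17:20, 18:00–18:20.
Mina ∩ Liang: 08:10–08:20, 09:40–11:40, 11:50–13:00, 14:00–14:40, 15:00–16:00, 16:10–17:30.
Mina ∩ Liang ∩ Zara: 08:10–08:20, 09:40–11:40, 11:50–13:00, 15:20–16:00, 16:10–17:30.
Mina ∩ Liang ∩ Zara ∩ Elena: 08:10–08:20, 09:40–10:40, 11:10–11:40, 15:20–16:00, 16:10–17:20.
Total common minutes: 10 + 60 + 30 + 40 + 70 = 210.

210 minutes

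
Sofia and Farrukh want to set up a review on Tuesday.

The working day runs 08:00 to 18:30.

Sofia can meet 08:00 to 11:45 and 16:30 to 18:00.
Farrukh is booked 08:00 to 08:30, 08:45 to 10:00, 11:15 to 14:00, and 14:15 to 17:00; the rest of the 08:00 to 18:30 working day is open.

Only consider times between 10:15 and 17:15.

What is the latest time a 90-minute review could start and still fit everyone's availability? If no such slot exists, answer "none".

Farrukh free within 08:00–18:30: 08:30–08:45, 10:00–11:15, 14:00–14:15, 17:00–18:30.
Sofia ∩ Farrukh: 08:30–08:45, 10:00–11:15, 17:00–18:00.
Restricted to 10:15–17:15: 10:15–11:15, 17:00–17:15.
Windows ≥ 90 min: (none).

none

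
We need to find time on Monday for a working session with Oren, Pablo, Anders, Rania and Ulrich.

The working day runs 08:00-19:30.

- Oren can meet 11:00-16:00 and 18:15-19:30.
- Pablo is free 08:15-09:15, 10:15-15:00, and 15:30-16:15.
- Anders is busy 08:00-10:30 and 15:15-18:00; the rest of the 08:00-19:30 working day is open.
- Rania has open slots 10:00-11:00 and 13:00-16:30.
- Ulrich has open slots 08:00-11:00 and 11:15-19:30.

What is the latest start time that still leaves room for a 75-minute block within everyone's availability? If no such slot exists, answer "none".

13:45

Anders free within 08:00–19:30: 10:30–15:15, 18:00–19:30.
Oren ∩ Pablo: 11:00–15:00, 15:30–16:00.
Oren ∩ Pablo ∩ Anders: 11:00–15:00.
Oren ∩ Pablo ∩ Anders ∩ Rania: 13:00–15:00.
Oren ∩ Pablo ∩ Anders ∩ Rania ∩ Ulrich: 13:00–15:00.
Windows ≥ 75 min: 13:00–15:00.
Latest start in the last window 13:00–15:00 is 15:00 − 75 min = 13:45.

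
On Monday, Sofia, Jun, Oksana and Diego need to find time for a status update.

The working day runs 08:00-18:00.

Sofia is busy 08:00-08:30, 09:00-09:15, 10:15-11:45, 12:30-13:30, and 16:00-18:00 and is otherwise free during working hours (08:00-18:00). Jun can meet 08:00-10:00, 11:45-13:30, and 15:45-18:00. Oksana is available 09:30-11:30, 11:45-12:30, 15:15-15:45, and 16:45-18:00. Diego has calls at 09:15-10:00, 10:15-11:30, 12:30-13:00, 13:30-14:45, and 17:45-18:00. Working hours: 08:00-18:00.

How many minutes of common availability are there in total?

45 minutes

Sofia free within 08:00–18:00: 08:30–09:00, 09:15–10:15, 11:45–12:30, 13:30–16:00.
Diego free within 08:00–18:00: 08:00–09:15, 10:00–10:15, 11:30–12:30, 13:00–13:30, 14:45–17:45.
Sofia ∩ Jun: 08:30–09:00, 09:15–10:00, 11:45–12:30, 15:45–16:00.
Sofia ∩ Jun ∩ Oksana: 09:30–10:00, 11:45–12:30.
Sofia ∩ Jun ∩ Oksana ∩ Diego: 11:45–12:30.
Total common minutes: 45.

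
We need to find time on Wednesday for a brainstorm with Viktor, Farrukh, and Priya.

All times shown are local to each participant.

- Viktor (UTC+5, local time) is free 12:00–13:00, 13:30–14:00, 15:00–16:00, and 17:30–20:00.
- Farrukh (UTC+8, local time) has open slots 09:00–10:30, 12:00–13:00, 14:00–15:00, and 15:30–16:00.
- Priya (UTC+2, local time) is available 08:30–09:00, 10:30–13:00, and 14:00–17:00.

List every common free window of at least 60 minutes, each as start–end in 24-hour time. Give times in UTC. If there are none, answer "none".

Viktor → UTC: 07:00–08:00, 08:30–09:00, 10:00–11:00, 12:30–15:00.
Farrukh → UTC: 01:00–02:30, 04:00–05:00, 06:00–07:00, 07:30–08:00.
Priya → UTC: 06:30–07:00, 08:30–11:00, 12:00–15:00.
Viktor ∩ Farrukh: 07:30–08:00.
Viktor ∩ Farrukh ∩ Priya: (none).
Windows ≥ 60 min: (none).

none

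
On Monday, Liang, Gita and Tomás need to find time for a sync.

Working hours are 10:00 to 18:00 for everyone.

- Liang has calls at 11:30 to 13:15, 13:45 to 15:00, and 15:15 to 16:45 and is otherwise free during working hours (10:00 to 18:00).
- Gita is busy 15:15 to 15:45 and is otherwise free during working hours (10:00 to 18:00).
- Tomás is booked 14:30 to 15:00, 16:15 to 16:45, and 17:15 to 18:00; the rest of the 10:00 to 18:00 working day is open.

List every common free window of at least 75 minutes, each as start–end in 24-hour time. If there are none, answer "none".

Liang free within 10:00–18:00: 10:00–11:30, 13:15–13:45, 15:00–15:15, 16:45–18:00.
Gita free within 10:00–18:00: 10:00–15:15, 15:45–18:00.
Tomás free within 10:00–18:00: 10:00–14:30, 15:00–16:15, 16:45–17:15.
Liang ∩ Gita: 10:00–11:30, 13:15–13:45, 15:00–15:15, 16:45–18:00.
Liang ∩ Gita ∩ Tomás: 10:00–11:30, 13:15–13:45, 15:00–15:15, 16:45–17:15.
Windows ≥ 75 min: 10:00–11:30.

10:00–11:30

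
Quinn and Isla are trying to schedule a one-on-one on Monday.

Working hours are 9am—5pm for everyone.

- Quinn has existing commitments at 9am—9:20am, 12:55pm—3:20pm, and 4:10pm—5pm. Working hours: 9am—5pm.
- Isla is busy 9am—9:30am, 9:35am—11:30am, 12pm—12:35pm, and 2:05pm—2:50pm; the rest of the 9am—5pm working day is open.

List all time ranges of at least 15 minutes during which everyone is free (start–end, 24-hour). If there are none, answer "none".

11:30–12:00, 12:35–12:55, 15:20–16:10

Quinn free within 09:00–17:00: 09:20–12:55, 15:20–16:10.
Isla free within 09:00–17:00: 09:30–09:35, 11:30–12:00, 12:35–14:05, 14:50–17:00.
Quinn ∩ Isla: 09:30–09:35, 11:30–12:00, 12:35–12:55, 15:20–16:10.
Windows ≥ 15 min: 11:30–12:00, 12:35–12:55, 15:20–16:10.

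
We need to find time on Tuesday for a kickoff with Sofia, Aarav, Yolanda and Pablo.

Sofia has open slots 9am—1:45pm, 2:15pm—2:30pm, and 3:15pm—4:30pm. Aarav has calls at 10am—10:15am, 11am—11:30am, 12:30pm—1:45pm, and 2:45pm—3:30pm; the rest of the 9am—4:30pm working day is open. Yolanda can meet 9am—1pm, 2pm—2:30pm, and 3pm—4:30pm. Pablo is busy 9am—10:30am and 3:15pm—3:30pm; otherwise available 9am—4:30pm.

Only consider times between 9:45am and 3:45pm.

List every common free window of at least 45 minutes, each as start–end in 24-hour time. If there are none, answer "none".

Aarav free within 09:00–16:30: 09:00–10:00, 10:15–11:00, 11:30–12:30, 13:45–14:45, 15:30–16:30.
Pablo free within 09:00–16:30: 10:30–15:15, 15:30–16:30.
Sofia ∩ Aarav: 09:00–10:00, 10:15–11:00, 11:30–12:30, 14:15–14:30, 15:30–16:30.
Sofia ∩ Aarav ∩ Yolanda: 09:00–10:00, 10:15–11:00, 11:30–12:30, 14:15–14:30, 15:30–16:30.
Sofia ∩ Aarav ∩ Yolanda ∩ Pablo: 10:30–11:00, 11:30–12:30, 14:15–14:30, 15:30–16:30.
Restricted to 09:45–15:45: 10:30–11:00, 11:30–12:30, 14:15–14:30, 15:30–15:45.
Windows ≥ 45 min: 11:30–12:30.

11:30–12:30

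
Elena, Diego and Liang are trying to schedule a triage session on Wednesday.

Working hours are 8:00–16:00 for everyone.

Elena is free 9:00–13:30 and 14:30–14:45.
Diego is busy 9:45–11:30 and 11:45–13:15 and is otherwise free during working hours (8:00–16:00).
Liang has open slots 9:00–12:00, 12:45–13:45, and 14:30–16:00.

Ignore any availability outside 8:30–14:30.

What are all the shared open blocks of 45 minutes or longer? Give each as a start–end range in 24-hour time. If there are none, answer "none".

09:00–09:45

Diego free within 08:00–16:00: 08:00–09:45, 11:30–11:45, 13:15–16:00.
Elena ∩ Diego: 09:00–09:45, 11:30–11:45, 13:15–13:30, 14:30–14:45.
Elena ∩ Diego ∩ Liang: 09:00–09:45, 11:30–11:45, 13:15–13:30, 14:30–14:45.
Restricted to 08:30–14:30: 09:00–09:45, 11:30–11:45, 13:15–13:30.
Windows ≥ 45 min: 09:00–09:45.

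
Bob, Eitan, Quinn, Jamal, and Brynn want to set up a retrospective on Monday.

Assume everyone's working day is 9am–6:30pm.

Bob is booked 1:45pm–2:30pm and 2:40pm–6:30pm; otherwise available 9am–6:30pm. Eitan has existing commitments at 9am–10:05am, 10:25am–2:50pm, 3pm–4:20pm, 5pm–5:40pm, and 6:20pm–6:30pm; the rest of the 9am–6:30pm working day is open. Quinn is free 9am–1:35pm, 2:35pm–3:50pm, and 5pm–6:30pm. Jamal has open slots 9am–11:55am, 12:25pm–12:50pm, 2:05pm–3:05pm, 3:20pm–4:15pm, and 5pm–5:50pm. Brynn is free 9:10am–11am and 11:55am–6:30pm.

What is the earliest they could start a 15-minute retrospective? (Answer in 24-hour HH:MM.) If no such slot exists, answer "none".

10:05

Bob free within 09:00–18:30: 09:00–13:45, 14:30–14:40.
Eitan free within 09:00–18:30: 10:05–10:25, 14:50–15:00, 16:20–17:00, 17:40–18:20.
Bob ∩ Eitan: 10:05–10:25.
Bob ∩ Eitan ∩ Quinn: 10:05–10:25.
Bob ∩ Eitan ∩ Quinn ∩ Jamal: 10:05–10:25.
Bob ∩ Eitan ∩ Quinn ∩ Jamal ∩ Brynn: 10:05–10:25.
Windows ≥ 15 min: 10:05–10:25.
Earliest such window starts at 10:05.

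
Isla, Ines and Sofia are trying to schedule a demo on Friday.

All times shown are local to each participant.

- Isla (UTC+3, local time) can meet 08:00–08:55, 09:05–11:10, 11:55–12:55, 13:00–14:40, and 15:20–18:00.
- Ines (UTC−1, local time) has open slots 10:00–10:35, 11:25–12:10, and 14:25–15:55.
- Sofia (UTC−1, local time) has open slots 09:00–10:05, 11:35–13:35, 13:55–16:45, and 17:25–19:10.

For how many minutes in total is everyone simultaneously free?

Isla → UTC: 05:00–05:55, 06:05–08:10, 08:55–09:55, 10:00–11:40, 12:20–15:00.
Ines → UTC: 11:00–11:35, 12:25–13:10, 15:25–16:55.
Sofia → UTC: 10:00–11:05, 12:35–14:35, 14:55–17:45, 18:25–20:10.
Isla ∩ Ines: 11:00–11:35, 12:25–13:10.
Isla ∩ Ines ∩ Sofia: 11:00–11:05, 12:35–13:10.
Total common minutes: 5 + 35 = 40.

40 minutes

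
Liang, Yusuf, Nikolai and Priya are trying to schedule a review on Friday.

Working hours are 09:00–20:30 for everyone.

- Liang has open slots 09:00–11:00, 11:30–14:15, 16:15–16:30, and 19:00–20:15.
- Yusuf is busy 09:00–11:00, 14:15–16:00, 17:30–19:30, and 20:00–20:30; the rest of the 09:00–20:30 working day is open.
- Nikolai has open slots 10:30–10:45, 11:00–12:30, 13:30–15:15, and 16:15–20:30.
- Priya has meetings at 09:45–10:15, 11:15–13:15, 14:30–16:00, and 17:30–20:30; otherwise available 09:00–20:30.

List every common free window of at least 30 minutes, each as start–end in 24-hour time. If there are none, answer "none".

13:30–14:15

Yusuf free within 09:00–20:30: 11:00–14:15, 16:00–17:30, 19:30–20:00.
Priya free within 09:00–20:30: 09:00–09:45, 10:15–11:15, 13:15–14:30, 16:00–17:30.
Liang ∩ Yusuf: 11:30–14:15, 16:15–16:30, 19:30–20:00.
Liang ∩ Yusuf ∩ Nikolai: 11:30–12:30, 13:30–14:15, 16:15–16:30, 19:30–20:00.
Liang ∩ Yusuf ∩ Nikolai ∩ Priya: 13:30–14:15, 16:15–16:30.
Windows ≥ 30 min: 13:30–14:15.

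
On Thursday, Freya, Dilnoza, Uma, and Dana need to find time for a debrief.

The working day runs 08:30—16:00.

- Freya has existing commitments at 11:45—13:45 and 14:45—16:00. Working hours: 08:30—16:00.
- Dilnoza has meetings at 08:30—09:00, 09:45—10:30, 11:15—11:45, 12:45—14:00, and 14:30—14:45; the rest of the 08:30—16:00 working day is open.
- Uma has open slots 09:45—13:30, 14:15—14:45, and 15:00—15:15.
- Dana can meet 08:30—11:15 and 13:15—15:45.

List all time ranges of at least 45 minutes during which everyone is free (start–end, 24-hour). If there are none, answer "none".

10:30–11:15

Freya free within 08:30–16:00: 08:30–11:45, 13:45–14:45.
Dilnoza free within 08:30–16:00: 09:00–09:45, 10:30–11:15, 11:45–12:45, 14:00–14:30, 14:45–16:00.
Freya ∩ Dilnoza: 09:00–09:45, 10:30–11:15, 14:00–14:30.
Freya ∩ Dilnoza ∩ Uma: 10:30–11:15, 14:15–14:30.
Freya ∩ Dilnoza ∩ Uma ∩ Dana: 10:30–11:15, 14:15–14:30.
Windows ≥ 45 min: 10:30–11:15.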